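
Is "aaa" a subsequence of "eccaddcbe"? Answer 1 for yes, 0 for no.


Check if "aaa" is a subsequence of "eccaddcbe"
Greedy scan:
  Position 0 ('e'): no match needed
  Position 1 ('c'): no match needed
  Position 2 ('c'): no match needed
  Position 3 ('a'): matches sub[0] = 'a'
  Position 4 ('d'): no match needed
  Position 5 ('d'): no match needed
  Position 6 ('c'): no match needed
  Position 7 ('b'): no match needed
  Position 8 ('e'): no match needed
Only matched 1/3 characters => not a subsequence

0


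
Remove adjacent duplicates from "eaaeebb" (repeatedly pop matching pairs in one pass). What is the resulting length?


Input: eaaeebb
Stack-based adjacent duplicate removal:
  Read 'e': push. Stack: e
  Read 'a': push. Stack: ea
  Read 'a': matches stack top 'a' => pop. Stack: e
  Read 'e': matches stack top 'e' => pop. Stack: (empty)
  Read 'e': push. Stack: e
  Read 'b': push. Stack: eb
  Read 'b': matches stack top 'b' => pop. Stack: e
Final stack: "e" (length 1)

1


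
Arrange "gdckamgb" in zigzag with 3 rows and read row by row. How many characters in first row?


Zigzag "gdckamgb" into 3 rows:
Placing characters:
  'g' => row 0
  'd' => row 1
  'c' => row 2
  'k' => row 1
  'a' => row 0
  'm' => row 1
  'g' => row 2
  'b' => row 1
Rows:
  Row 0: "ga"
  Row 1: "dkmb"
  Row 2: "cg"
First row length: 2

2


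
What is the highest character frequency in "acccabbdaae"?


Input: acccabbdaae
Character counts:
  'a': 4
  'b': 2
  'c': 3
  'd': 1
  'e': 1
Maximum frequency: 4

4


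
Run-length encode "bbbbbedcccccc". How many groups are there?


Input: bbbbbedcccccc
Scanning for consecutive runs:
  Group 1: 'b' x 5 (positions 0-4)
  Group 2: 'e' x 1 (positions 5-5)
  Group 3: 'd' x 1 (positions 6-6)
  Group 4: 'c' x 6 (positions 7-12)
Total groups: 4

4


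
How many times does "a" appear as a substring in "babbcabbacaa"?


Searching for "a" in "babbcabbacaa"
Scanning each position:
  Position 0: "b" => no
  Position 1: "a" => MATCH
  Position 2: "b" => no
  Position 3: "b" => no
  Position 4: "c" => no
  Position 5: "a" => MATCH
  Position 6: "b" => no
  Position 7: "b" => no
  Position 8: "a" => MATCH
  Position 9: "c" => no
  Position 10: "a" => MATCH
  Position 11: "a" => MATCH
Total occurrences: 5

5


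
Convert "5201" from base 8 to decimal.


Input: "5201" in base 8
Positional expansion:
  Digit '5' (value 5) x 8^3 = 2560
  Digit '2' (value 2) x 8^2 = 128
  Digit '0' (value 0) x 8^1 = 0
  Digit '1' (value 1) x 8^0 = 1
Sum = 2689

2689


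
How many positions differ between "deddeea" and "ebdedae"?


Comparing "deddeea" and "ebdedae" position by position:
  Position 0: 'd' vs 'e' => DIFFER
  Position 1: 'e' vs 'b' => DIFFER
  Position 2: 'd' vs 'd' => same
  Position 3: 'd' vs 'e' => DIFFER
  Position 4: 'e' vs 'd' => DIFFER
  Position 5: 'e' vs 'a' => DIFFER
  Position 6: 'a' vs 'e' => DIFFER
Positions that differ: 6

6


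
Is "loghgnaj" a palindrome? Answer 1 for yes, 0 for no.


Input: loghgnaj
Reversed: janghgol
  Compare pos 0 ('l') with pos 7 ('j'): MISMATCH
  Compare pos 1 ('o') with pos 6 ('a'): MISMATCH
  Compare pos 2 ('g') with pos 5 ('n'): MISMATCH
  Compare pos 3 ('h') with pos 4 ('g'): MISMATCH
Result: not a palindrome

0


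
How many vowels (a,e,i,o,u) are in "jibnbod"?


Input: jibnbod
Checking each character:
  'j' at position 0: consonant
  'i' at position 1: vowel (running total: 1)
  'b' at position 2: consonant
  'n' at position 3: consonant
  'b' at position 4: consonant
  'o' at position 5: vowel (running total: 2)
  'd' at position 6: consonant
Total vowels: 2

2


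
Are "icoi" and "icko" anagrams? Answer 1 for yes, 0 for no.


Strings: "icoi", "icko"
Sorted first:  ciio
Sorted second: ciko
Differ at position 2: 'i' vs 'k' => not anagrams

0


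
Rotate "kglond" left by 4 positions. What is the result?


Input: "kglond", rotate left by 4
First 4 characters: "kglo"
Remaining characters: "nd"
Concatenate remaining + first: "nd" + "kglo" = "ndkglo"

ndkglo


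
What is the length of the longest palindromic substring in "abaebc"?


Input: "abaebc"
Checking substrings for palindromes:
  [0:3] "aba" (len 3) => palindrome
Longest palindromic substring: "aba" with length 3

3


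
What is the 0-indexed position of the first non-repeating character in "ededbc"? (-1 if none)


Input: ededbc
Character frequencies:
  'b': 1
  'c': 1
  'd': 2
  'e': 2
Scanning left to right for freq == 1:
  Position 0 ('e'): freq=2, skip
  Position 1 ('d'): freq=2, skip
  Position 2 ('e'): freq=2, skip
  Position 3 ('d'): freq=2, skip
  Position 4 ('b'): unique! => answer = 4

4


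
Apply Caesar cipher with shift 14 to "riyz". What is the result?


Caesar cipher: shift "riyz" by 14
  'r' (pos 17) + 14 = pos 5 = 'f'
  'i' (pos 8) + 14 = pos 22 = 'w'
  'y' (pos 24) + 14 = pos 12 = 'm'
  'z' (pos 25) + 14 = pos 13 = 'n'
Result: fwmn

fwmn


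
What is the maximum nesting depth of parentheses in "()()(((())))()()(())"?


Input: "()()(((())))()()(())"
Tracking depth:
  Position 0 '(': depth becomes 1
  Position 1 ')': depth becomes 0
  Position 2 '(': depth becomes 1
  Position 3 ')': depth becomes 0
  Position 4 '(': depth becomes 1
  Position 5 '(': depth becomes 2
  Position 6 '(': depth becomes 3
  Position 7 '(': depth becomes 4
  Position 8 ')': depth becomes 3
  Position 9 ')': depth becomes 2
  Position 10 ')': depth becomes 1
  Position 11 ')': depth becomes 0
  Position 12 '(': depth becomes 1
  Position 13 ')': depth becomes 0
  Position 14 '(': depth becomes 1
  Position 15 ')': depth becomes 0
  Position 16 '(': depth becomes 1
  Position 17 '(': depth becomes 2
  Position 18 ')': depth becomes 1
  Position 19 ')': depth becomes 0
Maximum depth reached: 4

4


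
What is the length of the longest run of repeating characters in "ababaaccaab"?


Input: "ababaaccaab"
Scanning for longest run:
  Position 1 ('b'): new char, reset run to 1
  Position 2 ('a'): new char, reset run to 1
  Position 3 ('b'): new char, reset run to 1
  Position 4 ('a'): new char, reset run to 1
  Position 5 ('a'): continues run of 'a', length=2
  Position 6 ('c'): new char, reset run to 1
  Position 7 ('c'): continues run of 'c', length=2
  Position 8 ('a'): new char, reset run to 1
  Position 9 ('a'): continues run of 'a', length=2
  Position 10 ('b'): new char, reset run to 1
Longest run: 'a' with length 2

2


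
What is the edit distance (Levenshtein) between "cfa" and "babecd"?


Computing edit distance: "cfa" -> "babecd"
DP table:
           b    a    b    e    c    d
      0    1    2    3    4    5    6
  c   1    1    2    3    4    4    5
  f   2    2    2    3    4    5    5
  a   3    3    2    3    4    5    6
Edit distance = dp[3][6] = 6

6


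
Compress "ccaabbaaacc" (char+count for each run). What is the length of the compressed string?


Input: ccaabbaaacc
Runs:
  'c' x 2 => "c2"
  'a' x 2 => "a2"
  'b' x 2 => "b2"
  'a' x 3 => "a3"
  'c' x 2 => "c2"
Compressed: "c2a2b2a3c2"
Compressed length: 10

10


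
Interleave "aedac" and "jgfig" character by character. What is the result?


Interleaving "aedac" and "jgfig":
  Position 0: 'a' from first, 'j' from second => "aj"
  Position 1: 'e' from first, 'g' from second => "eg"
  Position 2: 'd' from first, 'f' from second => "df"
  Position 3: 'a' from first, 'i' from second => "ai"
  Position 4: 'c' from first, 'g' from second => "cg"
Result: ajegdfaicg

ajegdfaicg


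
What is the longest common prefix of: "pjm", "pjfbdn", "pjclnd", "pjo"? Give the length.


Words: pjm, pjfbdn, pjclnd, pjo
  Position 0: all 'p' => match
  Position 1: all 'j' => match
  Position 2: ('m', 'f', 'c', 'o') => mismatch, stop
LCP = "pj" (length 2)

2


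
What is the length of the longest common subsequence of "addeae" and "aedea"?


LCS of "addeae" and "aedea"
DP table:
           a    e    d    e    a
      0    0    0    0    0    0
  a   0    1    1    1    1    1
  d   0    1    1    2    2    2
  d   0    1    1    2    2    2
  e   0    1    2    2    3    3
  a   0    1    2    2    3    4
  e   0    1    2    2    3    4
LCS length = dp[6][5] = 4

4


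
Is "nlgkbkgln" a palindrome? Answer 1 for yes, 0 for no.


Input: nlgkbkgln
Reversed: nlgkbkgln
  Compare pos 0 ('n') with pos 8 ('n'): match
  Compare pos 1 ('l') with pos 7 ('l'): match
  Compare pos 2 ('g') with pos 6 ('g'): match
  Compare pos 3 ('k') with pos 5 ('k'): match
Result: palindrome

1


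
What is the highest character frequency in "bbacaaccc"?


Input: bbacaaccc
Character counts:
  'a': 3
  'b': 2
  'c': 4
Maximum frequency: 4

4


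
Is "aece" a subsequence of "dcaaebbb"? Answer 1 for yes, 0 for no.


Check if "aece" is a subsequence of "dcaaebbb"
Greedy scan:
  Position 0 ('d'): no match needed
  Position 1 ('c'): no match needed
  Position 2 ('a'): matches sub[0] = 'a'
  Position 3 ('a'): no match needed
  Position 4 ('e'): matches sub[1] = 'e'
  Position 5 ('b'): no match needed
  Position 6 ('b'): no match needed
  Position 7 ('b'): no match needed
Only matched 2/4 characters => not a subsequence

0


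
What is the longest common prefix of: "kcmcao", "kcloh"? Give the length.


Words: kcmcao, kcloh
  Position 0: all 'k' => match
  Position 1: all 'c' => match
  Position 2: ('m', 'l') => mismatch, stop
LCP = "kc" (length 2)

2


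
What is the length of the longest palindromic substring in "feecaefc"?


Input: "feecaefc"
Checking substrings for palindromes:
  [1:3] "ee" (len 2) => palindrome
Longest palindromic substring: "ee" with length 2

2


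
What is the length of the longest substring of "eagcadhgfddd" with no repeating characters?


Input: "eagcadhgfddd"
Sliding window (track last position of each char):
  Position 0 ('e'): window [0,0] length 1 -- new best
  Position 1 ('a'): window [0,1] length 2 -- new best
  Position 2 ('g'): window [0,2] length 3 -- new best
  Position 3 ('c'): window [0,3] length 4 -- new best
  Position 4 ('a'): repeat (last at 1), move window start to 2
  Position 4 ('a'): window [2,4] length 3
  Position 5 ('d'): window [2,5] length 4
  Position 6 ('h'): window [2,6] length 5 -- new best
  Position 7 ('g'): repeat (last at 2), move window start to 3
  Position 7 ('g'): window [3,7] length 5
  Position 8 ('f'): window [3,8] length 6 -- new best
  Position 9 ('d'): repeat (last at 5), move window start to 6
  Position 9 ('d'): window [6,9] length 4
  Position 10 ('d'): repeat (last at 9), move window start to 10
  Position 10 ('d'): window [10,10] length 1
  Position 11 ('d'): repeat (last at 10), move window start to 11
  Position 11 ('d'): window [11,11] length 1
Longest substring with no repeats: "cadhgf" with length 6

6


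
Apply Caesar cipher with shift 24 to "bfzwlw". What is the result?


Caesar cipher: shift "bfzwlw" by 24
  'b' (pos 1) + 24 = pos 25 = 'z'
  'f' (pos 5) + 24 = pos 3 = 'd'
  'z' (pos 25) + 24 = pos 23 = 'x'
  'w' (pos 22) + 24 = pos 20 = 'u'
  'l' (pos 11) + 24 = pos 9 = 'j'
  'w' (pos 22) + 24 = pos 20 = 'u'
Result: zdxuju

zdxuju


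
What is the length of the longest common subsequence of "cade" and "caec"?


LCS of "cade" and "caec"
DP table:
           c    a    e    c
      0    0    0    0    0
  c   0    1    1    1    1
  a   0    1    2    2    2
  d   0    1    2    2    2
  e   0    1    2    3    3
LCS length = dp[4][4] = 3

3


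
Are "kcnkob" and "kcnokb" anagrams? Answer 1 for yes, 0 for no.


Strings: "kcnkob", "kcnokb"
Sorted first:  bckkno
Sorted second: bckkno
Sorted forms match => anagrams

1


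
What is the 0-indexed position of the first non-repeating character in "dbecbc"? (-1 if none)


Input: dbecbc
Character frequencies:
  'b': 2
  'c': 2
  'd': 1
  'e': 1
Scanning left to right for freq == 1:
  Position 0 ('d'): unique! => answer = 0

0


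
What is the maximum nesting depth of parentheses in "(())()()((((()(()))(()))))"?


Input: "(())()()((((()(()))(()))))"
Tracking depth:
  Position 0 '(': depth becomes 1
  Position 1 '(': depth becomes 2
  Position 2 ')': depth becomes 1
  Position 3 ')': depth becomes 0
  Position 4 '(': depth becomes 1
  Position 5 ')': depth becomes 0
  Position 6 '(': depth becomes 1
  Position 7 ')': depth becomes 0
  Position 8 '(': depth becomes 1
  Position 9 '(': depth becomes 2
  Position 10 '(': depth becomes 3
  Position 11 '(': depth becomes 4
  Position 12 '(': depth becomes 5
  Position 13 ')': depth becomes 4
  Position 14 '(': depth becomes 5
  Position 15 '(': depth becomes 6
  Position 16 ')': depth becomes 5
  Position 17 ')': depth becomes 4
  Position 18 ')': depth becomes 3
  Position 19 '(': depth becomes 4
  Position 20 '(': depth becomes 5
  Position 21 ')': depth becomes 4
  Position 22 ')': depth becomes 3
  Position 23 ')': depth becomes 2
  Position 24 ')': depth becomes 1
  Position 25 ')': depth becomes 0
Maximum depth reached: 6

6


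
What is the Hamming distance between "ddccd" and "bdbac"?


Comparing "ddccd" and "bdbac" position by position:
  Position 0: 'd' vs 'b' => differ
  Position 1: 'd' vs 'd' => same
  Position 2: 'c' vs 'b' => differ
  Position 3: 'c' vs 'a' => differ
  Position 4: 'd' vs 'c' => differ
Total differences (Hamming distance): 4

4


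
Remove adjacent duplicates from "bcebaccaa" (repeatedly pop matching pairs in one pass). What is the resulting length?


Input: bcebaccaa
Stack-based adjacent duplicate removal:
  Read 'b': push. Stack: b
  Read 'c': push. Stack: bc
  Read 'e': push. Stack: bce
  Read 'b': push. Stack: bceb
  Read 'a': push. Stack: bceba
  Read 'c': push. Stack: bcebac
  Read 'c': matches stack top 'c' => pop. Stack: bceba
  Read 'a': matches stack top 'a' => pop. Stack: bceb
  Read 'a': push. Stack: bceba
Final stack: "bceba" (length 5)

5


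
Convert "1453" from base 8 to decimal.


Input: "1453" in base 8
Positional expansion:
  Digit '1' (value 1) x 8^3 = 512
  Digit '4' (value 4) x 8^2 = 256
  Digit '5' (value 5) x 8^1 = 40
  Digit '3' (value 3) x 8^0 = 3
Sum = 811

811


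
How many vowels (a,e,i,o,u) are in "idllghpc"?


Input: idllghpc
Checking each character:
  'i' at position 0: vowel (running total: 1)
  'd' at position 1: consonant
  'l' at position 2: consonant
  'l' at position 3: consonant
  'g' at position 4: consonant
  'h' at position 5: consonant
  'p' at position 6: consonant
  'c' at position 7: consonant
Total vowels: 1

1


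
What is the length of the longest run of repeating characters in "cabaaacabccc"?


Input: "cabaaacabccc"
Scanning for longest run:
  Position 1 ('a'): new char, reset run to 1
  Position 2 ('b'): new char, reset run to 1
  Position 3 ('a'): new char, reset run to 1
  Position 4 ('a'): continues run of 'a', length=2
  Position 5 ('a'): continues run of 'a', length=3
  Position 6 ('c'): new char, reset run to 1
  Position 7 ('a'): new char, reset run to 1
  Position 8 ('b'): new char, reset run to 1
  Position 9 ('c'): new char, reset run to 1
  Position 10 ('c'): continues run of 'c', length=2
  Position 11 ('c'): continues run of 'c', length=3
Longest run: 'a' with length 3

3


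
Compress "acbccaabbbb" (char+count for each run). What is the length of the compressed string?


Input: acbccaabbbb
Runs:
  'a' x 1 => "a1"
  'c' x 1 => "c1"
  'b' x 1 => "b1"
  'c' x 2 => "c2"
  'a' x 2 => "a2"
  'b' x 4 => "b4"
Compressed: "a1c1b1c2a2b4"
Compressed length: 12

12


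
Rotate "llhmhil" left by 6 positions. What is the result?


Input: "llhmhil", rotate left by 6
First 6 characters: "llhmhi"
Remaining characters: "l"
Concatenate remaining + first: "l" + "llhmhi" = "lllhmhi"

lllhmhi


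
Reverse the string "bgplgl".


Input: bgplgl
Reading characters right to left:
  Position 5: 'l'
  Position 4: 'g'
  Position 3: 'l'
  Position 2: 'p'
  Position 1: 'g'
  Position 0: 'b'
Reversed: lglpgb

lglpgb


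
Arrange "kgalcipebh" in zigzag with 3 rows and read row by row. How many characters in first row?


Zigzag "kgalcipebh" into 3 rows:
Placing characters:
  'k' => row 0
  'g' => row 1
  'a' => row 2
  'l' => row 1
  'c' => row 0
  'i' => row 1
  'p' => row 2
  'e' => row 1
  'b' => row 0
  'h' => row 1
Rows:
  Row 0: "kcb"
  Row 1: "glieh"
  Row 2: "ap"
First row length: 3

3


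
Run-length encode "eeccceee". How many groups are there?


Input: eeccceee
Scanning for consecutive runs:
  Group 1: 'e' x 2 (positions 0-1)
  Group 2: 'c' x 3 (positions 2-4)
  Group 3: 'e' x 3 (positions 5-7)
Total groups: 3

3


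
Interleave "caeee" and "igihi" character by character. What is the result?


Interleaving "caeee" and "igihi":
  Position 0: 'c' from first, 'i' from second => "ci"
  Position 1: 'a' from first, 'g' from second => "ag"
  Position 2: 'e' from first, 'i' from second => "ei"
  Position 3: 'e' from first, 'h' from second => "eh"
  Position 4: 'e' from first, 'i' from second => "ei"
Result: ciageiehei

ciageiehei


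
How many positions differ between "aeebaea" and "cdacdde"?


Comparing "aeebaea" and "cdacdde" position by position:
  Position 0: 'a' vs 'c' => DIFFER
  Position 1: 'e' vs 'd' => DIFFER
  Position 2: 'e' vs 'a' => DIFFER
  Position 3: 'b' vs 'c' => DIFFER
  Position 4: 'a' vs 'd' => DIFFER
  Position 5: 'e' vs 'd' => DIFFER
  Position 6: 'a' vs 'e' => DIFFER
Positions that differ: 7

7


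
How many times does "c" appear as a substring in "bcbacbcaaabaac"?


Searching for "c" in "bcbacbcaaabaac"
Scanning each position:
  Position 0: "b" => no
  Position 1: "c" => MATCH
  Position 2: "b" => no
  Position 3: "a" => no
  Position 4: "c" => MATCH
  Position 5: "b" => no
  Position 6: "c" => MATCH
  Position 7: "a" => no
  Position 8: "a" => no
  Position 9: "a" => no
  Position 10: "b" => no
  Position 11: "a" => no
  Position 12: "a" => no
  Position 13: "c" => MATCH
Total occurrences: 4

4


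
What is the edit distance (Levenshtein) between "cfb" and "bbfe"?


Computing edit distance: "cfb" -> "bbfe"
DP table:
           b    b    f    e
      0    1    2    3    4
  c   1    1    2    3    4
  f   2    2    2    2    3
  b   3    2    2    3    3
Edit distance = dp[3][4] = 3

3


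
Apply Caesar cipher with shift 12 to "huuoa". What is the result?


Caesar cipher: shift "huuoa" by 12
  'h' (pos 7) + 12 = pos 19 = 't'
  'u' (pos 20) + 12 = pos 6 = 'g'
  'u' (pos 20) + 12 = pos 6 = 'g'
  'o' (pos 14) + 12 = pos 0 = 'a'
  'a' (pos 0) + 12 = pos 12 = 'm'
Result: tggam

tggam


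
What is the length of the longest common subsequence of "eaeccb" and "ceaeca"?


LCS of "eaeccb" and "ceaeca"
DP table:
           c    e    a    e    c    a
      0    0    0    0    0    0    0
  e   0    0    1    1    1    1    1
  a   0    0    1    2    2    2    2
  e   0    0    1    2    3    3    3
  c   0    1    1    2    3    4    4
  c   0    1    1    2    3    4    4
  b   0    1    1    2    3    4    4
LCS length = dp[6][6] = 4

4


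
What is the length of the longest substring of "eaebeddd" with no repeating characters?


Input: "eaebeddd"
Sliding window (track last position of each char):
  Position 0 ('e'): window [0,0] length 1 -- new best
  Position 1 ('a'): window [0,1] length 2 -- new best
  Position 2 ('e'): repeat (last at 0), move window start to 1
  Position 2 ('e'): window [1,2] length 2
  Position 3 ('b'): window [1,3] length 3 -- new best
  Position 4 ('e'): repeat (last at 2), move window start to 3
  Position 4 ('e'): window [3,4] length 2
  Position 5 ('d'): window [3,5] length 3
  Position 6 ('d'): repeat (last at 5), move window start to 6
  Position 6 ('d'): window [6,6] length 1
  Position 7 ('d'): repeat (last at 6), move window start to 7
  Position 7 ('d'): window [7,7] length 1
Longest substring with no repeats: "aeb" with length 3

3


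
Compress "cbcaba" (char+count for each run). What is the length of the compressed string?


Input: cbcaba
Runs:
  'c' x 1 => "c1"
  'b' x 1 => "b1"
  'c' x 1 => "c1"
  'a' x 1 => "a1"
  'b' x 1 => "b1"
  'a' x 1 => "a1"
Compressed: "c1b1c1a1b1a1"
Compressed length: 12

12


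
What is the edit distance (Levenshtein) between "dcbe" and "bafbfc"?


Computing edit distance: "dcbe" -> "bafbfc"
DP table:
           b    a    f    b    f    c
      0    1    2    3    4    5    6
  d   1    1    2    3    4    5    6
  c   2    2    2    3    4    5    5
  b   3    2    3    3    3    4    5
  e   4    3    3    4    4    4    5
Edit distance = dp[4][6] = 5

5


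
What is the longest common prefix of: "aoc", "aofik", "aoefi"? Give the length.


Words: aoc, aofik, aoefi
  Position 0: all 'a' => match
  Position 1: all 'o' => match
  Position 2: ('c', 'f', 'e') => mismatch, stop
LCP = "ao" (length 2)

2


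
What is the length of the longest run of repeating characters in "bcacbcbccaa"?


Input: "bcacbcbccaa"
Scanning for longest run:
  Position 1 ('c'): new char, reset run to 1
  Position 2 ('a'): new char, reset run to 1
  Position 3 ('c'): new char, reset run to 1
  Position 4 ('b'): new char, reset run to 1
  Position 5 ('c'): new char, reset run to 1
  Position 6 ('b'): new char, reset run to 1
  Position 7 ('c'): new char, reset run to 1
  Position 8 ('c'): continues run of 'c', length=2
  Position 9 ('a'): new char, reset run to 1
  Position 10 ('a'): continues run of 'a', length=2
Longest run: 'c' with length 2

2


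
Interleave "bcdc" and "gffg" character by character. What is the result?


Interleaving "bcdc" and "gffg":
  Position 0: 'b' from first, 'g' from second => "bg"
  Position 1: 'c' from first, 'f' from second => "cf"
  Position 2: 'd' from first, 'f' from second => "df"
  Position 3: 'c' from first, 'g' from second => "cg"
Result: bgcfdfcg

bgcfdfcg


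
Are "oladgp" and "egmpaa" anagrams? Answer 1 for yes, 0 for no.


Strings: "oladgp", "egmpaa"
Sorted first:  adglop
Sorted second: aaegmp
Differ at position 1: 'd' vs 'a' => not anagrams

0


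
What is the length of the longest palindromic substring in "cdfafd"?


Input: "cdfafd"
Checking substrings for palindromes:
  [1:6] "dfafd" (len 5) => palindrome
  [2:5] "faf" (len 3) => palindrome
Longest palindromic substring: "dfafd" with length 5

5


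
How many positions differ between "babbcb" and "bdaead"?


Comparing "babbcb" and "bdaead" position by position:
  Position 0: 'b' vs 'b' => same
  Position 1: 'a' vs 'd' => DIFFER
  Position 2: 'b' vs 'a' => DIFFER
  Position 3: 'b' vs 'e' => DIFFER
  Position 4: 'c' vs 'a' => DIFFER
  Position 5: 'b' vs 'd' => DIFFER
Positions that differ: 5

5


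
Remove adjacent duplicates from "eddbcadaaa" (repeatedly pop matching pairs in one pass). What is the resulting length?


Input: eddbcadaaa
Stack-based adjacent duplicate removal:
  Read 'e': push. Stack: e
  Read 'd': push. Stack: ed
  Read 'd': matches stack top 'd' => pop. Stack: e
  Read 'b': push. Stack: eb
  Read 'c': push. Stack: ebc
  Read 'a': push. Stack: ebca
  Read 'd': push. Stack: ebcad
  Read 'a': push. Stack: ebcada
  Read 'a': matches stack top 'a' => pop. Stack: ebcad
  Read 'a': push. Stack: ebcada
Final stack: "ebcada" (length 6)

6


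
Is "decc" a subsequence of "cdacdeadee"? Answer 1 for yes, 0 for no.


Check if "decc" is a subsequence of "cdacdeadee"
Greedy scan:
  Position 0 ('c'): no match needed
  Position 1 ('d'): matches sub[0] = 'd'
  Position 2 ('a'): no match needed
  Position 3 ('c'): no match needed
  Position 4 ('d'): no match needed
  Position 5 ('e'): matches sub[1] = 'e'
  Position 6 ('a'): no match needed
  Position 7 ('d'): no match needed
  Position 8 ('e'): no match needed
  Position 9 ('e'): no match needed
Only matched 2/4 characters => not a subsequence

0


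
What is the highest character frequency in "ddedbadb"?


Input: ddedbadb
Character counts:
  'a': 1
  'b': 2
  'd': 4
  'e': 1
Maximum frequency: 4

4


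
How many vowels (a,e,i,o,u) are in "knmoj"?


Input: knmoj
Checking each character:
  'k' at position 0: consonant
  'n' at position 1: consonant
  'm' at position 2: consonant
  'o' at position 3: vowel (running total: 1)
  'j' at position 4: consonant
Total vowels: 1

1


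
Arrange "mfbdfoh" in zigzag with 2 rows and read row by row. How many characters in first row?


Zigzag "mfbdfoh" into 2 rows:
Placing characters:
  'm' => row 0
  'f' => row 1
  'b' => row 0
  'd' => row 1
  'f' => row 0
  'o' => row 1
  'h' => row 0
Rows:
  Row 0: "mbfh"
  Row 1: "fdo"
First row length: 4

4


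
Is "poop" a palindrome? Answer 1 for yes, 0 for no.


Input: poop
Reversed: poop
  Compare pos 0 ('p') with pos 3 ('p'): match
  Compare pos 1 ('o') with pos 2 ('o'): match
Result: palindrome

1


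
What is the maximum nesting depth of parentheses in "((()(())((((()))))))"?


Input: "((()(())((((()))))))"
Tracking depth:
  Position 0 '(': depth becomes 1
  Position 1 '(': depth becomes 2
  Position 2 '(': depth becomes 3
  Position 3 ')': depth becomes 2
  Position 4 '(': depth becomes 3
  Position 5 '(': depth becomes 4
  Position 6 ')': depth becomes 3
  Position 7 ')': depth becomes 2
  Position 8 '(': depth becomes 3
  Position 9 '(': depth becomes 4
  Position 10 '(': depth becomes 5
  Position 11 '(': depth becomes 6
  Position 12 '(': depth becomes 7
  Position 13 ')': depth becomes 6
  Position 14 ')': depth becomes 5
  Position 15 ')': depth becomes 4
  Position 16 ')': depth becomes 3
  Position 17 ')': depth becomes 2
  Position 18 ')': depth becomes 1
  Position 19 ')': depth becomes 0
Maximum depth reached: 7

7


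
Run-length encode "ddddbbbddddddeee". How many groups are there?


Input: ddddbbbddddddeee
Scanning for consecutive runs:
  Group 1: 'd' x 4 (positions 0-3)
  Group 2: 'b' x 3 (positions 4-6)
  Group 3: 'd' x 6 (positions 7-12)
  Group 4: 'e' x 3 (positions 13-15)
Total groups: 4

4


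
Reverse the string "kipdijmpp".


Input: kipdijmpp
Reading characters right to left:
  Position 8: 'p'
  Position 7: 'p'
  Position 6: 'm'
  Position 5: 'j'
  Position 4: 'i'
  Position 3: 'd'
  Position 2: 'p'
  Position 1: 'i'
  Position 0: 'k'
Reversed: ppmjidpik

ppmjidpik


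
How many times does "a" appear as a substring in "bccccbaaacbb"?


Searching for "a" in "bccccbaaacbb"
Scanning each position:
  Position 0: "b" => no
  Position 1: "c" => no
  Position 2: "c" => no
  Position 3: "c" => no
  Position 4: "c" => no
  Position 5: "b" => no
  Position 6: "a" => MATCH
  Position 7: "a" => MATCH
  Position 8: "a" => MATCH
  Position 9: "c" => no
  Position 10: "b" => no
  Position 11: "b" => no
Total occurrences: 3

3


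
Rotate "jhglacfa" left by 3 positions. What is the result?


Input: "jhglacfa", rotate left by 3
First 3 characters: "jhg"
Remaining characters: "lacfa"
Concatenate remaining + first: "lacfa" + "jhg" = "lacfajhg"

lacfajhg


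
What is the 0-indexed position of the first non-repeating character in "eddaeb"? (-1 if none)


Input: eddaeb
Character frequencies:
  'a': 1
  'b': 1
  'd': 2
  'e': 2
Scanning left to right for freq == 1:
  Position 0 ('e'): freq=2, skip
  Position 1 ('d'): freq=2, skip
  Position 2 ('d'): freq=2, skip
  Position 3 ('a'): unique! => answer = 3

3


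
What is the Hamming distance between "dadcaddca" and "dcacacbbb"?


Comparing "dadcaddca" and "dcacacbbb" position by position:
  Position 0: 'd' vs 'd' => same
  Position 1: 'a' vs 'c' => differ
  Position 2: 'd' vs 'a' => differ
  Position 3: 'c' vs 'c' => same
  Position 4: 'a' vs 'a' => same
  Position 5: 'd' vs 'c' => differ
  Position 6: 'd' vs 'b' => differ
  Position 7: 'c' vs 'b' => differ
  Position 8: 'a' vs 'b' => differ
Total differences (Hamming distance): 6

6


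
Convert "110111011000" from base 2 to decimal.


Input: "110111011000" in base 2
Positional expansion:
  Digit '1' (value 1) x 2^11 = 2048
  Digit '1' (value 1) x 2^10 = 1024
  Digit '0' (value 0) x 2^9 = 0
  Digit '1' (value 1) x 2^8 = 256
  Digit '1' (value 1) x 2^7 = 128
  Digit '1' (value 1) x 2^6 = 64
  Digit '0' (value 0) x 2^5 = 0
  Digit '1' (value 1) x 2^4 = 16
  Digit '1' (value 1) x 2^3 = 8
  Digit '0' (value 0) x 2^2 = 0
  Digit '0' (value 0) x 2^1 = 0
  Digit '0' (value 0) x 2^0 = 0
Sum = 3544

3544


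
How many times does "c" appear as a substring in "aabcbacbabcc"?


Searching for "c" in "aabcbacbabcc"
Scanning each position:
  Position 0: "a" => no
  Position 1: "a" => no
  Position 2: "b" => no
  Position 3: "c" => MATCH
  Position 4: "b" => no
  Position 5: "a" => no
  Position 6: "c" => MATCH
  Position 7: "b" => no
  Position 8: "a" => no
  Position 9: "b" => no
  Position 10: "c" => MATCH
  Position 11: "c" => MATCH
Total occurrences: 4

4


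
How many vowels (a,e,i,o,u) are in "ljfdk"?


Input: ljfdk
Checking each character:
  'l' at position 0: consonant
  'j' at position 1: consonant
  'f' at position 2: consonant
  'd' at position 3: consonant
  'k' at position 4: consonant
Total vowels: 0

0


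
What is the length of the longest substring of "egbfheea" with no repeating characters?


Input: "egbfheea"
Sliding window (track last position of each char):
  Position 0 ('e'): window [0,0] length 1 -- new best
  Position 1 ('g'): window [0,1] length 2 -- new best
  Position 2 ('b'): window [0,2] length 3 -- new best
  Position 3 ('f'): window [0,3] length 4 -- new best
  Position 4 ('h'): window [0,4] length 5 -- new best
  Position 5 ('e'): repeat (last at 0), move window start to 1
  Position 5 ('e'): window [1,5] length 5
  Position 6 ('e'): repeat (last at 5), move window start to 6
  Position 6 ('e'): window [6,6] length 1
  Position 7 ('a'): window [6,7] length 2
Longest substring with no repeats: "egbfh" with length 5

5


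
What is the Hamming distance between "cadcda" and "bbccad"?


Comparing "cadcda" and "bbccad" position by position:
  Position 0: 'c' vs 'b' => differ
  Position 1: 'a' vs 'b' => differ
  Position 2: 'd' vs 'c' => differ
  Position 3: 'c' vs 'c' => same
  Position 4: 'd' vs 'a' => differ
  Position 5: 'a' vs 'd' => differ
Total differences (Hamming distance): 5

5


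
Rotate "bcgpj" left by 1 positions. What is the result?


Input: "bcgpj", rotate left by 1
First 1 characters: "b"
Remaining characters: "cgpj"
Concatenate remaining + first: "cgpj" + "b" = "cgpjb"

cgpjb


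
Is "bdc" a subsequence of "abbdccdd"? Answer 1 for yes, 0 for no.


Check if "bdc" is a subsequence of "abbdccdd"
Greedy scan:
  Position 0 ('a'): no match needed
  Position 1 ('b'): matches sub[0] = 'b'
  Position 2 ('b'): no match needed
  Position 3 ('d'): matches sub[1] = 'd'
  Position 4 ('c'): matches sub[2] = 'c'
  Position 5 ('c'): no match needed
  Position 6 ('d'): no match needed
  Position 7 ('d'): no match needed
All 3 characters matched => is a subsequence

1


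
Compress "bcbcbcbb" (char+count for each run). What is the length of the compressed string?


Input: bcbcbcbb
Runs:
  'b' x 1 => "b1"
  'c' x 1 => "c1"
  'b' x 1 => "b1"
  'c' x 1 => "c1"
  'b' x 1 => "b1"
  'c' x 1 => "c1"
  'b' x 2 => "b2"
Compressed: "b1c1b1c1b1c1b2"
Compressed length: 14

14


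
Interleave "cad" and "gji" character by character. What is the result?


Interleaving "cad" and "gji":
  Position 0: 'c' from first, 'g' from second => "cg"
  Position 1: 'a' from first, 'j' from second => "aj"
  Position 2: 'd' from first, 'i' from second => "di"
Result: cgajdi

cgajdi


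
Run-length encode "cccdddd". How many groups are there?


Input: cccdddd
Scanning for consecutive runs:
  Group 1: 'c' x 3 (positions 0-2)
  Group 2: 'd' x 4 (positions 3-6)
Total groups: 2

2


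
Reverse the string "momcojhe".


Input: momcojhe
Reading characters right to left:
  Position 7: 'e'
  Position 6: 'h'
  Position 5: 'j'
  Position 4: 'o'
  Position 3: 'c'
  Position 2: 'm'
  Position 1: 'o'
  Position 0: 'm'
Reversed: ehjocmom

ehjocmom


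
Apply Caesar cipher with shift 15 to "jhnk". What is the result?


Caesar cipher: shift "jhnk" by 15
  'j' (pos 9) + 15 = pos 24 = 'y'
  'h' (pos 7) + 15 = pos 22 = 'w'
  'n' (pos 13) + 15 = pos 2 = 'c'
  'k' (pos 10) + 15 = pos 25 = 'z'
Result: ywcz

ywcz


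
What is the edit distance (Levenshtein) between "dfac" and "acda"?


Computing edit distance: "dfac" -> "acda"
DP table:
           a    c    d    a
      0    1    2    3    4
  d   1    1    2    2    3
  f   2    2    2    3    3
  a   3    2    3    3    3
  c   4    3    2    3    4
Edit distance = dp[4][4] = 4

4


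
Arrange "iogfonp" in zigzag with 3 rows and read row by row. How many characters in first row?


Zigzag "iogfonp" into 3 rows:
Placing characters:
  'i' => row 0
  'o' => row 1
  'g' => row 2
  'f' => row 1
  'o' => row 0
  'n' => row 1
  'p' => row 2
Rows:
  Row 0: "io"
  Row 1: "ofn"
  Row 2: "gp"
First row length: 2

2


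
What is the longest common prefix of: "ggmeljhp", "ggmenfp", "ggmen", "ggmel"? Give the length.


Words: ggmeljhp, ggmenfp, ggmen, ggmel
  Position 0: all 'g' => match
  Position 1: all 'g' => match
  Position 2: all 'm' => match
  Position 3: all 'e' => match
  Position 4: ('l', 'n', 'n', 'l') => mismatch, stop
LCP = "ggme" (length 4)

4


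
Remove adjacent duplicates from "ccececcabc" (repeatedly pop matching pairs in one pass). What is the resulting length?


Input: ccececcabc
Stack-based adjacent duplicate removal:
  Read 'c': push. Stack: c
  Read 'c': matches stack top 'c' => pop. Stack: (empty)
  Read 'e': push. Stack: e
  Read 'c': push. Stack: ec
  Read 'e': push. Stack: ece
  Read 'c': push. Stack: ecec
  Read 'c': matches stack top 'c' => pop. Stack: ece
  Read 'a': push. Stack: ecea
  Read 'b': push. Stack: eceab
  Read 'c': push. Stack: eceabc
Final stack: "eceabc" (length 6)

6


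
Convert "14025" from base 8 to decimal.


Input: "14025" in base 8
Positional expansion:
  Digit '1' (value 1) x 8^4 = 4096
  Digit '4' (value 4) x 8^3 = 2048
  Digit '0' (value 0) x 8^2 = 0
  Digit '2' (value 2) x 8^1 = 16
  Digit '5' (value 5) x 8^0 = 5
Sum = 6165

6165


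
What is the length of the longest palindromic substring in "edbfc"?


Input: "edbfc"
Checking substrings for palindromes:
  No multi-char palindromic substrings found
Longest palindromic substring: "e" with length 1

1


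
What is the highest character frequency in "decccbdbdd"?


Input: decccbdbdd
Character counts:
  'b': 2
  'c': 3
  'd': 4
  'e': 1
Maximum frequency: 4

4


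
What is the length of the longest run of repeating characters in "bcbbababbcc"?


Input: "bcbbababbcc"
Scanning for longest run:
  Position 1 ('c'): new char, reset run to 1
  Position 2 ('b'): new char, reset run to 1
  Position 3 ('b'): continues run of 'b', length=2
  Position 4 ('a'): new char, reset run to 1
  Position 5 ('b'): new char, reset run to 1
  Position 6 ('a'): new char, reset run to 1
  Position 7 ('b'): new char, reset run to 1
  Position 8 ('b'): continues run of 'b', length=2
  Position 9 ('c'): new char, reset run to 1
  Position 10 ('c'): continues run of 'c', length=2
Longest run: 'b' with length 2

2


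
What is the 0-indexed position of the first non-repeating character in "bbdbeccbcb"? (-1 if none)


Input: bbdbeccbcb
Character frequencies:
  'b': 5
  'c': 3
  'd': 1
  'e': 1
Scanning left to right for freq == 1:
  Position 0 ('b'): freq=5, skip
  Position 1 ('b'): freq=5, skip
  Position 2 ('d'): unique! => answer = 2

2


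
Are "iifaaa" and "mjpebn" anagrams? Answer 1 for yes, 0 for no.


Strings: "iifaaa", "mjpebn"
Sorted first:  aaafii
Sorted second: bejmnp
Differ at position 0: 'a' vs 'b' => not anagrams

0


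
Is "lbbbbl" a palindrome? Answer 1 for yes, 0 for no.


Input: lbbbbl
Reversed: lbbbbl
  Compare pos 0 ('l') with pos 5 ('l'): match
  Compare pos 1 ('b') with pos 4 ('b'): match
  Compare pos 2 ('b') with pos 3 ('b'): match
Result: palindrome

1


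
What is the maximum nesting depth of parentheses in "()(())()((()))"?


Input: "()(())()((()))"
Tracking depth:
  Position 0 '(': depth becomes 1
  Position 1 ')': depth becomes 0
  Position 2 '(': depth becomes 1
  Position 3 '(': depth becomes 2
  Position 4 ')': depth becomes 1
  Position 5 ')': depth becomes 0
  Position 6 '(': depth becomes 1
  Position 7 ')': depth becomes 0
  Position 8 '(': depth becomes 1
  Position 9 '(': depth becomes 2
  Position 10 '(': depth becomes 3
  Position 11 ')': depth becomes 2
  Position 12 ')': depth becomes 1
  Position 13 ')': depth becomes 0
Maximum depth reached: 3

3


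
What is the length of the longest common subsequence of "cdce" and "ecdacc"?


LCS of "cdce" and "ecdacc"
DP table:
           e    c    d    a    c    c
      0    0    0    0    0    0    0
  c   0    0    1    1    1    1    1
  d   0    0    1    2    2    2    2
  c   0    0    1    2    2    3    3
  e   0    1    1    2    2    3    3
LCS length = dp[4][6] = 3

3


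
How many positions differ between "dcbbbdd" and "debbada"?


Comparing "dcbbbdd" and "debbada" position by position:
  Position 0: 'd' vs 'd' => same
  Position 1: 'c' vs 'e' => DIFFER
  Position 2: 'b' vs 'b' => same
  Position 3: 'b' vs 'b' => same
  Position 4: 'b' vs 'a' => DIFFER
  Position 5: 'd' vs 'd' => same
  Position 6: 'd' vs 'a' => DIFFER
Positions that differ: 3

3


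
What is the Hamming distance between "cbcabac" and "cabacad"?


Comparing "cbcabac" and "cabacad" position by position:
  Position 0: 'c' vs 'c' => same
  Position 1: 'b' vs 'a' => differ
  Position 2: 'c' vs 'b' => differ
  Position 3: 'a' vs 'a' => same
  Position 4: 'b' vs 'c' => differ
  Position 5: 'a' vs 'a' => same
  Position 6: 'c' vs 'd' => differ
Total differences (Hamming distance): 4

4


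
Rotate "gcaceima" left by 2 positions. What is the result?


Input: "gcaceima", rotate left by 2
First 2 characters: "gc"
Remaining characters: "aceima"
Concatenate remaining + first: "aceima" + "gc" = "aceimagc"

aceimagc


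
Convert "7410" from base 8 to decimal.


Input: "7410" in base 8
Positional expansion:
  Digit '7' (value 7) x 8^3 = 3584
  Digit '4' (value 4) x 8^2 = 256
  Digit '1' (value 1) x 8^1 = 8
  Digit '0' (value 0) x 8^0 = 0
Sum = 3848

3848


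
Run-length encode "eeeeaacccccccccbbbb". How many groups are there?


Input: eeeeaacccccccccbbbb
Scanning for consecutive runs:
  Group 1: 'e' x 4 (positions 0-3)
  Group 2: 'a' x 2 (positions 4-5)
  Group 3: 'c' x 9 (positions 6-14)
  Group 4: 'b' x 4 (positions 15-18)
Total groups: 4

4


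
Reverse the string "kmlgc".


Input: kmlgc
Reading characters right to left:
  Position 4: 'c'
  Position 3: 'g'
  Position 2: 'l'
  Position 1: 'm'
  Position 0: 'k'
Reversed: cglmk

cglmk


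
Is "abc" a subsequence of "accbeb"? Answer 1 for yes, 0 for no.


Check if "abc" is a subsequence of "accbeb"
Greedy scan:
  Position 0 ('a'): matches sub[0] = 'a'
  Position 1 ('c'): no match needed
  Position 2 ('c'): no match needed
  Position 3 ('b'): matches sub[1] = 'b'
  Position 4 ('e'): no match needed
  Position 5 ('b'): no match needed
Only matched 2/3 characters => not a subsequence

0


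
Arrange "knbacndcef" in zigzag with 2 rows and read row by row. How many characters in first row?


Zigzag "knbacndcef" into 2 rows:
Placing characters:
  'k' => row 0
  'n' => row 1
  'b' => row 0
  'a' => row 1
  'c' => row 0
  'n' => row 1
  'd' => row 0
  'c' => row 1
  'e' => row 0
  'f' => row 1
Rows:
  Row 0: "kbcde"
  Row 1: "nancf"
First row length: 5

5


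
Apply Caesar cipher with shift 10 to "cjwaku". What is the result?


Caesar cipher: shift "cjwaku" by 10
  'c' (pos 2) + 10 = pos 12 = 'm'
  'j' (pos 9) + 10 = pos 19 = 't'
  'w' (pos 22) + 10 = pos 6 = 'g'
  'a' (pos 0) + 10 = pos 10 = 'k'
  'k' (pos 10) + 10 = pos 20 = 'u'
  'u' (pos 20) + 10 = pos 4 = 'e'
Result: mtgkue

mtgkue


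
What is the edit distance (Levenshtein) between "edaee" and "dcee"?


Computing edit distance: "edaee" -> "dcee"
DP table:
           d    c    e    e
      0    1    2    3    4
  e   1    1    2    2    3
  d   2    1    2    3    3
  a   3    2    2    3    4
  e   4    3    3    2    3
  e   5    4    4    3    2
Edit distance = dp[5][4] = 2

2


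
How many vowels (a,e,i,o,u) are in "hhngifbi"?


Input: hhngifbi
Checking each character:
  'h' at position 0: consonant
  'h' at position 1: consonant
  'n' at position 2: consonant
  'g' at position 3: consonant
  'i' at position 4: vowel (running total: 1)
  'f' at position 5: consonant
  'b' at position 6: consonant
  'i' at position 7: vowel (running total: 2)
Total vowels: 2

2
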